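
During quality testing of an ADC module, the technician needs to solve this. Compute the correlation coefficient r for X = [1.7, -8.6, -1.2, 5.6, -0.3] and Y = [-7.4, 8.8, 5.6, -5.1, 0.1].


Pearson correlation coefficient (population):
r = cov(X,Y) / (std(X) * std(Y))
Mean X = -0.56, Mean Y = 0.4
Cov(X,Y) = -24.49
Std(X) = 4.651279, Std(Y) = 6.144591
r = -0.8569

-0.8569


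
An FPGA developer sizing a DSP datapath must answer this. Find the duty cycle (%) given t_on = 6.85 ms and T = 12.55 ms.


Duty cycle as a percentage:
DC = (t_on / T) * 100
   = (6.85 / 12.55) * 100
   = 0.545817 * 100
   = 54.58 %

54.58 %


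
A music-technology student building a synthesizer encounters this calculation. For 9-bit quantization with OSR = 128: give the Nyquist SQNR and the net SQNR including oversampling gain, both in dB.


Step 1 — baseline SQNR at Nyquist:
SQNR_base = 6.02*N + 1.76
          = 6.02*9 + 1.76
          = 55.94 dB

Step 2 — oversampling processing gain:
G = 10*log10(OSR) = 10*log10(128) = 21.07 dB

Step 3 — total:
SQNR_total = 55.94 + 21.07 = 77.01 dB

Base SQNR = 55.94 dB; oversampled SQNR = 77.01 dB


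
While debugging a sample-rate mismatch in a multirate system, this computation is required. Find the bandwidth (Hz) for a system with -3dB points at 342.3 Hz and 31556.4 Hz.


Bandwidth is the difference of -3dB frequencies:
BW = f_high - f_low
   = 31556.4 - 342.3
   = 31214.1 Hz

31214.1 Hz


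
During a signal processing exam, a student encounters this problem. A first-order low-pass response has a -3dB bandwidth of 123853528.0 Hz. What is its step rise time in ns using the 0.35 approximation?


Rise time from bandwidth relationship:
tr = 0.35 / BW
   = 0.35 / 123853528.0
   = 2.825918693e-09 s
   = 2.8259 ns

2.8259 ns


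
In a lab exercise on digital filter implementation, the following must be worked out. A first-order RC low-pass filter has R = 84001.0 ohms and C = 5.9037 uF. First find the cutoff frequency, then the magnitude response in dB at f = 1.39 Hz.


Step 1 — cutoff frequency:
fc = 1 / (2*pi*R*C)
C = 5.9037 uF = 5.9037e-06 F
fc = 1 / (2*pi*84001.0*5.9037e-06)
   = 0.320931 Hz

Step 2 — magnitude at f = 1.39 Hz:
|H(f)| = 1 / sqrt(1 + (f/fc)^2)
f/fc = 1.39 / 0.320931 = 4.331149
|H| = 1 / sqrt(1 + 18.758852) = 0.2249672
|H|_dB = 20*log10(0.2249672) = -12.96 dB

fc = 0.320931 Hz; |H(1.39 Hz)| = -12.96 dB


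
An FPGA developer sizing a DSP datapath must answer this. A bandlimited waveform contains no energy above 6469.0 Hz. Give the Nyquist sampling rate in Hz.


The Nyquist rate is twice the maximum frequency component.
fs_min = 2 * fmax
      = 2 * 6469.0
      = 12938.0 Hz

12938.0


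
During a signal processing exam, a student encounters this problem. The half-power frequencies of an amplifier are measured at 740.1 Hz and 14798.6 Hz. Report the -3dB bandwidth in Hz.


Bandwidth is the difference of -3dB frequencies:
BW = f_high - f_low
   = 14798.6 - 740.1
   = 14058.5 Hz

14058.5 Hz


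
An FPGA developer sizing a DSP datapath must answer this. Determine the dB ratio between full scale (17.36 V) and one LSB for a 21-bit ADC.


Dynamic range from full-scale to LSB:
V_min = V_max / 2^bits = 17.36 / 2^21
DR = 20 * log10(V_max / V_min)
   = 20 * log10(2^21)
   = 20 * 21 * log10(2)
   = 126.43 dB

126.43 dB


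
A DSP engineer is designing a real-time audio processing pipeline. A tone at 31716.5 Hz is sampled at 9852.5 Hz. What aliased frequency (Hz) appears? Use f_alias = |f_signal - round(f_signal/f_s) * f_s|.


Compute the nearest integer multiple of fs to the signal:
n = round(31716.5 / 9852.5) = 3
f_alias = |31716.5 - 3 * 9852.5|
        = |31716.5 - 29557.5|
        = 2159.0 Hz

2159.0


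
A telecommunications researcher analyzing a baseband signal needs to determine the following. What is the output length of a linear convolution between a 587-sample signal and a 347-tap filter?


Linear convolution output length:
L = N + M - 1
  = 587 + 347 - 1
  = 933 samples

933


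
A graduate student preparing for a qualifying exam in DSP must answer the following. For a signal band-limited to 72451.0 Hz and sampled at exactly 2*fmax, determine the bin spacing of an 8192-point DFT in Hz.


Step 1 — Nyquist sampling rate:
fs = 2 * fmax = 2 * 72451.0 = 144902.0 Hz

Step 2 — DFT bin spacing:
df = fs / N = 144902.0 / 8192 = 17.6882 Hz

17.6882 Hz


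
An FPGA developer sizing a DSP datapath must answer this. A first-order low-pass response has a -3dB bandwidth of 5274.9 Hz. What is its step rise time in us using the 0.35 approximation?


Rise time from bandwidth relationship:
tr = 0.35 / BW
   = 0.35 / 5274.9
   = 6.635196876e-05 s
   = 66.352 us

66.352 us


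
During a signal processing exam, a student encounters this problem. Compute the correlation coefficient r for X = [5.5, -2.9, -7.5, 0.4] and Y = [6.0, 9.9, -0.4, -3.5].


Pearson correlation coefficient (population):
r = cov(X,Y) / (std(X) * std(Y))
Mean X = -1.125, Mean Y = 3.0
Cov(X,Y) = 4.8475
Std(X) = 4.743614, Std(Y) = 5.254046
r = 0.1945

0.1945


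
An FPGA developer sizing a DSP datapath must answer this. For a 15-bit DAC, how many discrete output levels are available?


Number of quantization levels = 2^N
= 2^15
= 32768

32768


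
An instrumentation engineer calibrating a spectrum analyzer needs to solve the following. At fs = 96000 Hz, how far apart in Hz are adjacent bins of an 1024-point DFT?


DFT frequency resolution:
df = fs / N
   = 96000 / 1024
   = 93.75 Hz

93.75 Hz


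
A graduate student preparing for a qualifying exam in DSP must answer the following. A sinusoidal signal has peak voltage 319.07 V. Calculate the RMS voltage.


RMS voltage for a sinusoidal waveform:
V_rms = V_peak / sqrt(2)
      = 319.07 / 1.414214
      = 225.617 V

225.617 V


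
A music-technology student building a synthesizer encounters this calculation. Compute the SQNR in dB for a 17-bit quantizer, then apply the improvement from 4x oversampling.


Step 1 — baseline SQNR at Nyquist:
SQNR_base = 6.02*N + 1.76
          = 6.02*17 + 1.76
          = 104.1 dB

Step 2 — oversampling processing gain:
G = 10*log10(OSR) = 10*log10(4) = 6.02 dB

Step 3 — total:
SQNR_total = 104.1 + 6.02 = 110.12 dB

Base SQNR = 104.1 dB; oversampled SQNR = 110.12 dB


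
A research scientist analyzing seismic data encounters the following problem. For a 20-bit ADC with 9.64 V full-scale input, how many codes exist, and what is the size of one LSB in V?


Step 1 — number of quantization levels:
L = 2^N = 2^20 = 1048576

Step 2 — LSB step size:
delta = Vfs / L
      = 9.64 / 1048576
      = 9.19e-06 V

Levels = 1048576; step size = 9.19e-06 V


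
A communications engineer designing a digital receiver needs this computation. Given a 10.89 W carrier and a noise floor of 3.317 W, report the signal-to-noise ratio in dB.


SNR in decibels:
SNR = 10 * log10(Ps / Pn)
    = 10 * log10(10.89 / 3.317)
    = 10 * log10(3.2831)
    = 10 * 0.5163
    = 5.16 dB

5.16 dB


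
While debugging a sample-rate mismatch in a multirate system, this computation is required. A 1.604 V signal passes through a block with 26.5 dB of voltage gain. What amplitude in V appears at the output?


Output voltage from dB gain:
V_out = V_in * 10^(gain_dB / 20)
      = 1.604 * 10^(26.5 / 20)
      = 1.604 * 21.13489
      = 33.9004 V

33.9004 V


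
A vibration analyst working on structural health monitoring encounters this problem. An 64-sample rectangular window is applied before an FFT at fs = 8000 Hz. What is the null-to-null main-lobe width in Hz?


Main lobe width for a rectangular window:
Width = 2 * fs / N
      = 2 * 8000 / 64
      = 16000 / 64
      = 250.0 Hz

250.0 Hz


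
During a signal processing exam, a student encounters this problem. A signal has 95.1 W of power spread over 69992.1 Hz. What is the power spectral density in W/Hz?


Power spectral density:
PSD = P / BW
    = 95.1 / 69992.1
    = 0.00135872 W/Hz

0.00135872 W/Hz


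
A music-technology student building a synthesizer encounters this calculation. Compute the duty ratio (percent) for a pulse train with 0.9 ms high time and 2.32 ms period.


Duty cycle as a percentage:
DC = (t_on / T) * 100
   = (0.9 / 2.32) * 100
   = 0.387931 * 100
   = 38.79 %

38.79 %


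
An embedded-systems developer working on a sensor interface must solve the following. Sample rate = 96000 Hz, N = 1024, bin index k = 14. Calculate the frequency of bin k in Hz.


Frequency of DFT bin k:
f_k = k * fs / N
    = 14 * 96000 / 1024
    = 1344000 / 1024
    = 1312.5 Hz

1312.5 Hz


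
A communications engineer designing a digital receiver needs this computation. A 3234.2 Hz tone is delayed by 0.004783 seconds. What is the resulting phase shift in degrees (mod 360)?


Phase shift from frequency and time delay:
phi = 360 * f * t_delay
    = 360 * 3234.2 * 0.004783
    = 5568.9 degrees
    mod 360 = 168.9 degrees

168.9 degrees


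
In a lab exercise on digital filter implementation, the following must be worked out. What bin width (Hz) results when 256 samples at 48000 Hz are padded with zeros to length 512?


Frequency resolution after zero-padding:
N_padded = 256 * 2 = 512
df = fs / N_padded
   = 48000 / 512
   = 93.75 Hz

93.75 Hz


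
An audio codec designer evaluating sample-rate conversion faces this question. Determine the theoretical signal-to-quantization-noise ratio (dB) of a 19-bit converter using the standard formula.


Theoretical SNR for a full-scale sinusoid:
SNR = 6.02 * N + 1.76
    = 6.02 * 19 + 1.76
    = 114.38 + 1.76
    = 116.14 dB

116.14 dB


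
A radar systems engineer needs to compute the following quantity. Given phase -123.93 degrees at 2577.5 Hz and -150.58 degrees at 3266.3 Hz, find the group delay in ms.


Group delay from phase difference:
tau = -d(phi)/d(omega)
d(phi) = -26.65 deg = -0.46513 rad
d(omega) = 2*pi*(3266.3 - 2577.5) = 4327.858 rad/s
tau = -(-0.46513) / 4327.858
    = 0.1075 ms

0.1075 ms


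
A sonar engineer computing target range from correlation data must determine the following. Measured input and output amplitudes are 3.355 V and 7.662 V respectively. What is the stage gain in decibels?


Voltage gain in dB:
G = 20 * log10(Vout / Vin)
  = 20 * log10(7.662 / 3.355)
  = 20 * log10(2.283756)
  = 20 * 0.35865
  = 7.17 dB

7.17 dB


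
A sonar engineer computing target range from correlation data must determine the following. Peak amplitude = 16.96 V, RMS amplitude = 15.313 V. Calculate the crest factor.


Crest factor is the ratio of peak to RMS:
CF = V_peak / V_rms
   = 16.96 / 15.313
   = 1.1076

1.1076


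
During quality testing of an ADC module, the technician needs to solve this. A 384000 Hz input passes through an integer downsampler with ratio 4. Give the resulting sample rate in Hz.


Decimation reduces the sample rate:
fs_out = fs_in / M
       = 384000 / 4
       = 96000.0 Hz

96000.0 Hz


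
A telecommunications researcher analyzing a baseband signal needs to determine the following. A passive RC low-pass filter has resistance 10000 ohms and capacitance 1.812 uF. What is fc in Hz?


Cutoff frequency of a first-order RC filter:
fc = 1 / (2 * pi * R * C)
C = 1.812 uF = 1.812e-06 F
fc = 1 / (2 * pi * 10000 * 1.812e-06)
   = 1 / 0.11385131776609
   = 8.783385 Hz

8.783385 Hz


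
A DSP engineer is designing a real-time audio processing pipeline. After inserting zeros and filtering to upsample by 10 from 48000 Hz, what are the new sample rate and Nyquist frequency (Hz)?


Step 1 — output sample rate after interpolation by L:
fs_out = L * fs_in = 10 * 48000 = 480000 Hz

Step 2 — Nyquist frequency of the output stream:
f_Nyq = fs_out / 2 = 480000 / 2 = 240000.0 Hz

fs_out = 480000 Hz; f_Nyquist = 240000.0 Hz


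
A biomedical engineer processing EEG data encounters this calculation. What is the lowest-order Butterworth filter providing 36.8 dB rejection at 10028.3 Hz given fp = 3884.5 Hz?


Butterworth filter order formula:
n = log10(10^(A/10) - 1) / (2 * log10(f_stop/f_pass))
10^(36.8/10) - 1 = 4785.3009
f_stop/f_pass = 10028.3 / 3884.5 = 2.5816
n = 4.4671 -> ceil = 5

5


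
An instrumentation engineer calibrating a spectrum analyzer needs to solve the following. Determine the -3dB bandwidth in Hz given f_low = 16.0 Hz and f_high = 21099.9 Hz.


Bandwidth is the difference of -3dB frequencies:
BW = f_high - f_low
   = 21099.9 - 16.0
   = 21083.9 Hz

21083.9 Hz


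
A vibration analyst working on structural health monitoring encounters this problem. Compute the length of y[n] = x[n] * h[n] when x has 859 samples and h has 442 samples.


Linear convolution output length:
L = N + M - 1
  = 859 + 442 - 1
  = 1300 samples

1300


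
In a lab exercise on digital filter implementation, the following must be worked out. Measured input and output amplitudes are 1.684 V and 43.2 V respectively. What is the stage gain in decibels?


Voltage gain in dB:
G = 20 * log10(Vout / Vin)
  = 20 * log10(43.2 / 1.684)
  = 20 * log10(25.653207)
  = 20 * 1.409142
  = 28.18 dB

28.18 dB


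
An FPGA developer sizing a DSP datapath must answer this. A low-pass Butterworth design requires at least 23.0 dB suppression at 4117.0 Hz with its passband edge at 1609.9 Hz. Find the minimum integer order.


Butterworth filter order formula:
n = log10(10^(A/10) - 1) / (2 * log10(f_stop/f_pass))
10^(23.0/10) - 1 = 198.5262
f_stop/f_pass = 4117.0 / 1609.9 = 2.5573
n = 2.8175 -> ceil = 3

3


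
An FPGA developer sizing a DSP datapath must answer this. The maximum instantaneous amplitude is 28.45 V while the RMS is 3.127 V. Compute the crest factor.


Crest factor is the ratio of peak to RMS:
CF = V_peak / V_rms
   = 28.45 / 3.127
   = 9.0982

9.0982


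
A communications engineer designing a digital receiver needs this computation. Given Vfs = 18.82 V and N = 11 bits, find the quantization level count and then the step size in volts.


Step 1 — number of quantization levels:
L = 2^N = 2^11 = 2048

Step 2 — LSB step size:
delta = Vfs / L
      = 18.82 / 2048
      = 0.00918945 V

Levels = 2048; step size = 0.00918945 V


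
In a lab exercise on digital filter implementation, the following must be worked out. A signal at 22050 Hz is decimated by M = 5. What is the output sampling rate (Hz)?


Decimation reduces the sample rate:
fs_out = fs_in / M
       = 22050 / 5
       = 4410.0 Hz

4410.0 Hz


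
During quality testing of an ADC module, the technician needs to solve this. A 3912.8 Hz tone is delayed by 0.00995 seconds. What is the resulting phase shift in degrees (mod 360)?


Phase shift from frequency and time delay:
phi = 360 * f * t_delay
    = 360 * 3912.8 * 0.00995
    = 14015.65 degrees
    mod 360 = 335.65 degrees

335.65 degrees


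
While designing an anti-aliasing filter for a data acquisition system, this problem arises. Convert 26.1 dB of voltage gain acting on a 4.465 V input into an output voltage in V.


Output voltage from dB gain:
V_out = V_in * 10^(gain_dB / 20)
      = 4.465 * 10^(26.1 / 20)
      = 4.465 * 20.183664
      = 90.1201 V

90.1201 V


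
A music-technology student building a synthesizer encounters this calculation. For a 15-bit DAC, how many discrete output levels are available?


Number of quantization levels = 2^N
= 2^15
= 32768

32768


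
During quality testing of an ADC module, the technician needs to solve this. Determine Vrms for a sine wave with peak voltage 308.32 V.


RMS voltage for a sinusoidal waveform:
V_rms = V_peak / sqrt(2)
      = 308.32 / 1.414214
      = 218.015 V

218.015 V


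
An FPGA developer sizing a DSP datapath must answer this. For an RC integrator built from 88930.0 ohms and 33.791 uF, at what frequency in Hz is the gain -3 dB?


Cutoff frequency of a first-order RC filter:
fc = 1 / (2 * pi * R * C)
C = 33.791 uF = 3.3791e-05 F
fc = 1 / (2 * pi * 88930.0 * 3.3791e-05)
   = 1 / 18.881183151597
   = 0.052963 Hz

0.052963 Hz


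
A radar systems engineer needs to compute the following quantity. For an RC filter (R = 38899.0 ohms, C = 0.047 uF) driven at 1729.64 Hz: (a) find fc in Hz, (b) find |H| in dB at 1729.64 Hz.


Step 1 — cutoff frequency:
fc = 1 / (2*pi*R*C)
C = 0.047 uF = 4.7e-08 F
fc = 1 / (2*pi*38899.0*4.7e-08)
   = 87.053 Hz

Step 2 — magnitude at f = 1729.64 Hz:
|H(f)| = 1 / sqrt(1 + (f/fc)^2)
f/fc = 1729.64 / 87.053 = 19.868816
|H| = 1 / sqrt(1 + 394.769849) = 0.0502665
|H|_dB = 20*log10(0.0502665) = -25.97 dB

fc = 87.053 Hz; |H(1729.64 Hz)| = -25.97 dB


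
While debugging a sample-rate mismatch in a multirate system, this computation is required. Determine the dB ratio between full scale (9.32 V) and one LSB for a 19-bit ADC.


Dynamic range from full-scale to LSB:
V_min = V_max / 2^bits = 9.32 / 2^19
DR = 20 * log10(V_max / V_min)
   = 20 * log10(2^19)
   = 20 * 19 * log10(2)
   = 114.39 dB

114.39 dB


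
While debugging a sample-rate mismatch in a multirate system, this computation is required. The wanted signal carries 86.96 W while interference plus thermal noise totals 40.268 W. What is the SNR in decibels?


SNR in decibels:
SNR = 10 * log10(Ps / Pn)
    = 10 * log10(86.96 / 40.268)
    = 10 * log10(2.1595)
    = 10 * 0.3344
    = 3.34 dB

3.34 dB


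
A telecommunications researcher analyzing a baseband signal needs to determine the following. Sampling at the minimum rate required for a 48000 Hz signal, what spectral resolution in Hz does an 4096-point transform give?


Step 1 — Nyquist sampling rate:
fs = 2 * fmax = 2 * 48000 = 96000 Hz

Step 2 — DFT bin spacing:
df = fs / N = 96000 / 4096 = 23.4375 Hz

23.4375 Hz


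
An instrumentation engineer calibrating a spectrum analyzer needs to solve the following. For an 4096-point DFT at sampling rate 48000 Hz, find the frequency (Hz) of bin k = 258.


Frequency of DFT bin k:
f_k = k * fs / N
    = 258 * 48000 / 4096
    = 12384000 / 4096
    = 3023.438 Hz

3023.438 Hz


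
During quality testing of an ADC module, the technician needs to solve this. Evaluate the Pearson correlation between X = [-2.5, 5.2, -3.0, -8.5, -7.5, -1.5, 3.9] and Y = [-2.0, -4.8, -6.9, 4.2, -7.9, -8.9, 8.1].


Pearson correlation coefficient (population):
r = cov(X,Y) / (std(X) * std(Y))
Mean X = -1.9857, Mean Y = -2.6
Cov(X,Y) = 4.727143
Std(X) = 4.790595, Std(Y) = 6.00238
r = 0.1644

0.1644


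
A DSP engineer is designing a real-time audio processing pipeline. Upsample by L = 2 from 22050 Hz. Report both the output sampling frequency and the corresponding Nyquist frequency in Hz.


Step 1 — output sample rate after interpolation by L:
fs_out = L * fs_in = 2 * 22050 = 44100 Hz

Step 2 — Nyquist frequency of the output stream:
f_Nyq = fs_out / 2 = 44100 / 2 = 22050.0 Hz

fs_out = 44100 Hz; f_Nyquist = 22050.0 Hz


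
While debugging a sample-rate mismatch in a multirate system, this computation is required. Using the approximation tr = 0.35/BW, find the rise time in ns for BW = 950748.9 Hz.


Rise time from bandwidth relationship:
tr = 0.35 / BW
   = 0.35 / 950748.9
   = 3.681308493e-07 s
   = 368.1308 ns

368.1308 ns


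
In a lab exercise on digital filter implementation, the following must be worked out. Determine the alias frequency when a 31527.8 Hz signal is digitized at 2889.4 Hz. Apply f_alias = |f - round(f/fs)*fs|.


Compute the nearest integer multiple of fs to the signal:
n = round(31527.8 / 2889.4) = 11
f_alias = |31527.8 - 11 * 2889.4|
        = |31527.8 - 31783.4|
        = 255.6 Hz

255.6


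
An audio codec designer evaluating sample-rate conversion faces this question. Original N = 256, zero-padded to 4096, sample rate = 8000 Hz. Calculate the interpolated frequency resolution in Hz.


Frequency resolution after zero-padding:
N_padded = 256 * 16 = 4096
df = fs / N_padded
   = 8000 / 4096
   = 1.9531 Hz

1.9531 Hz


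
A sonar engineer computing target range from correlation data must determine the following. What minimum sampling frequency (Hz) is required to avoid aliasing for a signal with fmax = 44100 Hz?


The Nyquist rate is twice the maximum frequency component.
fs_min = 2 * fmax
      = 2 * 44100
      = 88200 Hz

88200


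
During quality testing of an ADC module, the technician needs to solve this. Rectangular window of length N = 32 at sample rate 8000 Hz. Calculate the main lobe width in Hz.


Main lobe width for a rectangular window:
Width = 2 * fs / N
      = 2 * 8000 / 32
      = 16000 / 32
      = 500.0 Hz

500.0 Hz


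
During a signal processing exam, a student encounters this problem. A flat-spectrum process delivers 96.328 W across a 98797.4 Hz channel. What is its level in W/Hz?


Power spectral density:
PSD = P / BW
    = 96.328 / 98797.4
    = 0.00097501 W/Hz

0.00097501 W/Hz


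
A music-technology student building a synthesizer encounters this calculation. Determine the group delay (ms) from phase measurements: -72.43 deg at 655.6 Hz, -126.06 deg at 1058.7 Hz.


Group delay from phase difference:
tau = -d(phi)/d(omega)
d(phi) = -53.63 deg = -0.93602 rad
d(omega) = 2*pi*(1058.7 - 655.6) = 2532.752 rad/s
tau = -(-0.93602) / 2532.752
    = 0.3696 ms

0.3696 ms


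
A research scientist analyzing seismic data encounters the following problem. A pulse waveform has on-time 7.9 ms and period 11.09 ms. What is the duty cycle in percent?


Duty cycle as a percentage:
DC = (t_on / T) * 100
   = (7.9 / 11.09) * 100
   = 0.712353 * 100
   = 71.24 %

71.24 %


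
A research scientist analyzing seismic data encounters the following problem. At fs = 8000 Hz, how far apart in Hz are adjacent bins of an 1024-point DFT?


DFT frequency resolution:
df = fs / N
   = 8000 / 1024
   = 7.8125 Hz

7.8125 Hz


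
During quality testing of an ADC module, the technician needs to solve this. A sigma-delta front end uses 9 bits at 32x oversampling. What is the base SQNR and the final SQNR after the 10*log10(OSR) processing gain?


Step 1 — baseline SQNR at Nyquist:
SQNR_base = 6.02*N + 1.76
          = 6.02*9 + 1.76
          = 55.94 dB

Step 2 — oversampling processing gain:
G = 10*log10(OSR) = 10*log10(32) = 15.05 dB

Step 3 — total:
SQNR_total = 55.94 + 15.05 = 70.99 dB

Base SQNR = 55.94 dB; oversampled SQNR = 70.99 dB


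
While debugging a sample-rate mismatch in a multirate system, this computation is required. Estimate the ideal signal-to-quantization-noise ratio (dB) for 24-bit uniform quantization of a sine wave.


Theoretical SNR for a full-scale sinusoid:
SNR = 6.02 * N + 1.76
    = 6.02 * 24 + 1.76
    = 144.48 + 1.76
    = 146.24 dB

146.24 dB


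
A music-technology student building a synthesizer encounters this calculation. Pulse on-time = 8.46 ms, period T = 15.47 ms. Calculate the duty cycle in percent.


Duty cycle as a percentage:
DC = (t_on / T) * 100
   = (8.46 / 15.47) * 100
   = 0.546865 * 100
   = 54.69 %

54.69 %


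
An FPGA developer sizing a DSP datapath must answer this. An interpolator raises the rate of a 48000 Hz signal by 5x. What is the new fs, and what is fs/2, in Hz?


Step 1 — output sample rate after interpolation by L:
fs_out = L * fs_in = 5 * 48000 = 240000 Hz

Step 2 — Nyquist frequency of the output stream:
f_Nyq = fs_out / 2 = 240000 / 2 = 120000.0 Hz

fs_out = 240000 Hz; f_Nyquist = 120000.0 Hz


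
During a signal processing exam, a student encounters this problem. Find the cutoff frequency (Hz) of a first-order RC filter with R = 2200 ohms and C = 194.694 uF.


Cutoff frequency of a first-order RC filter:
fc = 1 / (2 * pi * R * C)
C = 194.694 uF = 0.000194694 F
fc = 1 / (2 * pi * 2200 * 0.000194694)
   = 1 / 2.6912566564312
   = 0.371574 Hz

0.371574 Hz


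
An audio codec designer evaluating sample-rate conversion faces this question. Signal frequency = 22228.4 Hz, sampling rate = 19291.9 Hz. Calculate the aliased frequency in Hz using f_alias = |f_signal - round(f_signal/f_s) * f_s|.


Compute the nearest integer multiple of fs to the signal:
n = round(22228.4 / 19291.9) = 1
f_alias = |22228.4 - 1 * 19291.9|
        = |22228.4 - 19291.9|
        = 2936.5 Hz

2936.5


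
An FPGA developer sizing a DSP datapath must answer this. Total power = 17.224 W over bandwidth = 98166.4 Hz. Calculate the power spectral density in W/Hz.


Power spectral density:
PSD = P / BW
    = 17.224 / 98166.4
    = 0.00017546 W/Hz

0.00017546 W/Hz


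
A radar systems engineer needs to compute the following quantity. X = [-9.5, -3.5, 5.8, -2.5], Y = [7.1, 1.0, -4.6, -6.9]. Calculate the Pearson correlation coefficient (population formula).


Pearson correlation coefficient (population):
r = cov(X,Y) / (std(X) * std(Y))
Mean X = -2.425, Mean Y = -0.85
Cov(X,Y) = -22.15625
Std(X) = 5.451319, Std(Y) = 5.415025
r = -0.7506

-0.7506


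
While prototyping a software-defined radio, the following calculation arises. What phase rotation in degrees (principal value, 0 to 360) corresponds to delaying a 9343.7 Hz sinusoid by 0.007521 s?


Phase shift from frequency and time delay:
phi = 360 * f * t_delay
    = 360 * 9343.7 * 0.007521
    = 25298.63 degrees
    mod 360 = 98.63 degrees

98.63 degrees


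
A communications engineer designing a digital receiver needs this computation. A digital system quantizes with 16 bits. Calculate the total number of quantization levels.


Number of quantization levels = 2^N
= 2^16
= 65536

65536


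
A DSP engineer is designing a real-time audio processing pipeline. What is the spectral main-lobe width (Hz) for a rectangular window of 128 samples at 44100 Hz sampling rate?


Main lobe width for a rectangular window:
Width = 2 * fs / N
      = 2 * 44100 / 128
      = 88200 / 128
      = 689.062 Hz

689.062 Hz


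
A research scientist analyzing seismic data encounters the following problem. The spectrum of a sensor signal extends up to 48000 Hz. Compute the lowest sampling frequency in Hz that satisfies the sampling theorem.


The Nyquist rate is twice the maximum frequency component.
fs_min = 2 * fmax
      = 2 * 48000
      = 96000 Hz

96000


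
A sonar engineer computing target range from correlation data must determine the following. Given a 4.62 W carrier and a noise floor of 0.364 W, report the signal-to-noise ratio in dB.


SNR in decibels:
SNR = 10 * log10(Ps / Pn)
    = 10 * log10(4.62 / 0.364)
    = 10 * log10(12.6923)
    = 10 * 1.1035
    = 11.04 dB

11.04 dB


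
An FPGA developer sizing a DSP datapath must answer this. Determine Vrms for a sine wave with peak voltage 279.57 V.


RMS voltage for a sinusoidal waveform:
V_rms = V_peak / sqrt(2)
      = 279.57 / 1.414214
      = 197.686 V

197.686 V


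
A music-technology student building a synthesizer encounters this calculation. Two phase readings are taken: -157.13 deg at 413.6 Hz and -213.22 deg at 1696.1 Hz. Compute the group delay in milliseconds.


Group delay from phase difference:
tau = -d(phi)/d(omega)
d(phi) = -56.09 deg = -0.978955 rad
d(omega) = 2*pi*(1696.1 - 413.6) = 8058.1852 rad/s
tau = -(-0.978955) / 8058.1852
    = 0.1215 ms

0.1215 ms


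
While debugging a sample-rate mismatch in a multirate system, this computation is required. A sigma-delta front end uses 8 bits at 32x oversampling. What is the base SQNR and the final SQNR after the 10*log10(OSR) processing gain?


Step 1 — baseline SQNR at Nyquist:
SQNR_base = 6.02*N + 1.76
          = 6.02*8 + 1.76
          = 49.92 dB

Step 2 — oversampling processing gain:
G = 10*log10(OSR) = 10*log10(32) = 15.05 dB

Step 3 — total:
SQNR_total = 49.92 + 15.05 = 64.97 dB

Base SQNR = 49.92 dB; oversampled SQNR = 64.97 dB


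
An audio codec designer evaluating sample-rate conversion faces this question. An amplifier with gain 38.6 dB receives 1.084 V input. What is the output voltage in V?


Output voltage from dB gain:
V_out = V_in * 10^(gain_dB / 20)
      = 1.084 * 10^(38.6 / 20)
      = 1.084 * 85.113804
      = 92.2634 V

92.2634 V


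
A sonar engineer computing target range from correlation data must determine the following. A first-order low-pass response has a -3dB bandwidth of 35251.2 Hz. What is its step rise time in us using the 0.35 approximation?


Rise time from bandwidth relationship:
tr = 0.35 / BW
   = 0.35 / 35251.2
   = 9.928740015e-06 s
   = 9.9287 us

9.9287 us


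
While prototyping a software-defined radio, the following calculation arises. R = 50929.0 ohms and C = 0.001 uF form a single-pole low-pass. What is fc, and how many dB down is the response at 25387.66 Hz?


Step 1 — cutoff frequency:
fc = 1 / (2*pi*R*C)
C = 0.001 uF = 1e-09 F
fc = 1 / (2*pi*50929.0*1e-09)
   = 3125.036 Hz

Step 2 — magnitude at f = 25387.66 Hz:
|H(f)| = 1 / sqrt(1 + (f/fc)^2)
f/fc = 25387.66 / 3125.036 = 8.123958
|H| = 1 / sqrt(1 + 65.998694) = 0.1221706
|H|_dB = 20*log10(0.1221706) = -18.26 dB

fc = 3125.036 Hz; |H(25387.66 Hz)| = -18.26 dB


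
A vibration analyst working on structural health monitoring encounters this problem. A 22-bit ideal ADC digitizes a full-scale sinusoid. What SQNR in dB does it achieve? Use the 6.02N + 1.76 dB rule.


Theoretical SNR for a full-scale sinusoid:
SNR = 6.02 * N + 1.76
    = 6.02 * 22 + 1.76
    = 132.44 + 1.76
    = 134.2 dB

134.2 dB


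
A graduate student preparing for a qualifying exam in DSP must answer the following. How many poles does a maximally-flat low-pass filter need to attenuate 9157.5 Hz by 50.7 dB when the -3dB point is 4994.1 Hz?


Butterworth filter order formula:
n = log10(10^(A/10) - 1) / (2 * log10(f_stop/f_pass))
10^(50.7/10) - 1 = 117488.7555
f_stop/f_pass = 9157.5 / 4994.1 = 1.8337
n = 9.6271 -> ceil = 10

10


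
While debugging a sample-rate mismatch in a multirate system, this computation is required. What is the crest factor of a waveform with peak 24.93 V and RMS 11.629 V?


Crest factor is the ratio of peak to RMS:
CF = V_peak / V_rms
   = 24.93 / 11.629
   = 2.1438

2.1438


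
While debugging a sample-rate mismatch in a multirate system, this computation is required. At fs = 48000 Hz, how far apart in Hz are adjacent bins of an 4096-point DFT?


DFT frequency resolution:
df = fs / N
   = 48000 / 4096
   = 11.7188 Hz

11.7188 Hz


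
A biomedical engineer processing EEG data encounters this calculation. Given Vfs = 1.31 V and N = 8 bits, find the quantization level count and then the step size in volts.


Step 1 — number of quantization levels:
L = 2^N = 2^8 = 256

Step 2 — LSB step size:
delta = Vfs / L
      = 1.31 / 256
      = 0.00511719 V

Levels = 256; step size = 0.00511719 V


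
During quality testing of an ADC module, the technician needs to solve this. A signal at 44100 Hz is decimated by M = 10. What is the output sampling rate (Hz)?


Decimation reduces the sample rate:
fs_out = fs_in / M
       = 44100 / 10
       = 4410.0 Hz

4410.0 Hz


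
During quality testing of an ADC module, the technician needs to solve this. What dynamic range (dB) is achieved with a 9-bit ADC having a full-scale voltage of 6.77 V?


Dynamic range from full-scale to LSB:
V_min = V_max / 2^bits = 6.77 / 2^9
DR = 20 * log10(V_max / V_min)
   = 20 * log10(2^9)
   = 20 * 9 * log10(2)
   = 54.19 dB

54.19 dB


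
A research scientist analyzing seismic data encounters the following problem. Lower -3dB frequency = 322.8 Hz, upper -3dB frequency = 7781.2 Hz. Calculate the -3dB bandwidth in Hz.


Bandwidth is the difference of -3dB frequencies:
BW = f_high - f_low
   = 7781.2 - 322.8
   = 7458.4 Hz

7458.4 Hz


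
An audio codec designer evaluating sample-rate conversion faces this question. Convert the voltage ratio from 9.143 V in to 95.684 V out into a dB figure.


Voltage gain in dB:
G = 20 * log10(Vout / Vin)
  = 20 * log10(95.684 / 9.143)
  = 20 * log10(10.465274)
  = 20 * 1.019751
  = 20.4 dB

20.4 dB


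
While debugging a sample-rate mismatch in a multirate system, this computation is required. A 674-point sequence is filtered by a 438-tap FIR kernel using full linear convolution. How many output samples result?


Linear convolution output length:
L = N + M - 1
  = 674 + 438 - 1
  = 1111 samples

1111


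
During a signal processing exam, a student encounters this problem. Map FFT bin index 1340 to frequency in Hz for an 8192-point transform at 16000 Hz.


Frequency of DFT bin k:
f_k = k * fs / N
    = 1340 * 16000 / 8192
    = 21440000 / 8192
    = 2617.188 Hz

2617.188 Hz


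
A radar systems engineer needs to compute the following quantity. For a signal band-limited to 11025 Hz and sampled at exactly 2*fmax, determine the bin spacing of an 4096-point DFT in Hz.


Step 1 — Nyquist sampling rate:
fs = 2 * fmax = 2 * 11025 = 22050 Hz

Step 2 — DFT bin spacing:
df = fs / N = 22050 / 4096 = 5.3833 Hz

5.3833 Hz


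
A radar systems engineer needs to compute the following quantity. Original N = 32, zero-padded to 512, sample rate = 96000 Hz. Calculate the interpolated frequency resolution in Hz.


Frequency resolution after zero-padding:
N_padded = 32 * 16 = 512
df = fs / N_padded
   = 96000 / 512
   = 187.5 Hz

187.5 Hz


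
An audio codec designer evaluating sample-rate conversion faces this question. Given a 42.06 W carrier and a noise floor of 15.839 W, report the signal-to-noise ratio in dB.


SNR in decibels:
SNR = 10 * log10(Ps / Pn)
    = 10 * log10(42.06 / 15.839)
    = 10 * log10(2.6555)
    = 10 * 0.4241
    = 4.24 dB

4.24 dB


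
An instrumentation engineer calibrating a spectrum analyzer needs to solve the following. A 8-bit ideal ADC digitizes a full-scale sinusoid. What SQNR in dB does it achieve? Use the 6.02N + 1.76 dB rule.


Theoretical SNR for a full-scale sinusoid:
SNR = 6.02 * N + 1.76
    = 6.02 * 8 + 1.76
    = 48.16 + 1.76
    = 49.92 dB

49.92 dB


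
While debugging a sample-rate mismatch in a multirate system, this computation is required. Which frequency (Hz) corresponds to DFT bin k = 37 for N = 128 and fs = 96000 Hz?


Frequency of DFT bin k:
f_k = k * fs / N
    = 37 * 96000 / 128
    = 3552000 / 128
    = 27750.0 Hz

27750.0 Hz


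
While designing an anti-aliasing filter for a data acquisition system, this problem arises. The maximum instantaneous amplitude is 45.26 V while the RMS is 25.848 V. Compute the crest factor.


Crest factor is the ratio of peak to RMS:
CF = V_peak / V_rms
   = 45.26 / 25.848
   = 1.751

1.751


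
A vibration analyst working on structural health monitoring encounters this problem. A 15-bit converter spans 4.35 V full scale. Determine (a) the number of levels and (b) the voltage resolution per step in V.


Step 1 — number of quantization levels:
L = 2^N = 2^15 = 32768

Step 2 — LSB step size:
delta = Vfs / L
      = 4.35 / 32768
      = 0.00013275 V

Levels = 32768; step size = 0.00013275 V


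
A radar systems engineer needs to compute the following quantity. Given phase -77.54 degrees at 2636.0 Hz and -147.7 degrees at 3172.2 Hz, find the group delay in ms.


Group delay from phase difference:
tau = -d(phi)/d(omega)
d(phi) = -70.16 deg = -1.224523 rad
d(omega) = 2*pi*(3172.2 - 2636.0) = 3369.044 rad/s
tau = -(-1.224523) / 3369.044
    = 0.3635 ms

0.3635 ms


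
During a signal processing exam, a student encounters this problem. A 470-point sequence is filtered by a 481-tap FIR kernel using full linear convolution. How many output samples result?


Linear convolution output length:
L = N + M - 1
  = 470 + 481 - 1
  = 950 samples

950


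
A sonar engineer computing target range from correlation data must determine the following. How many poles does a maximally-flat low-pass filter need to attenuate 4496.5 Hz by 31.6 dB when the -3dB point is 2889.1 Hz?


Butterworth filter order formula:
n = log10(10^(A/10) - 1) / (2 * log10(f_stop/f_pass))
10^(31.6/10) - 1 = 1444.4398
f_stop/f_pass = 4496.5 / 2889.1 = 1.5564
n = 8.2236 -> ceil = 9

9


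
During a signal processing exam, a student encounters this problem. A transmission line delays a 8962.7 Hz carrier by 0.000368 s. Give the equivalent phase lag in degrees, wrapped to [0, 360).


Phase shift from frequency and time delay:
phi = 360 * f * t_delay
    = 360 * 8962.7 * 0.000368
    = 1187.38 degrees
    mod 360 = 107.38 degrees

107.38 degrees


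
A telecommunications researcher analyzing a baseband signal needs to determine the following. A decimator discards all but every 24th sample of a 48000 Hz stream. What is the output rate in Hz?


Decimation reduces the sample rate:
fs_out = fs_in / M
       = 48000 / 24
       = 2000.0 Hz

2000.0 Hz


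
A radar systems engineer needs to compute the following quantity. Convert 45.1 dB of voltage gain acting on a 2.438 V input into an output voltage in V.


Output voltage from dB gain:
V_out = V_in * 10^(gain_dB / 20)
      = 2.438 * 10^(45.1 / 20)
      = 2.438 * 179.887092
      = 438.5647 V

438.5647 V


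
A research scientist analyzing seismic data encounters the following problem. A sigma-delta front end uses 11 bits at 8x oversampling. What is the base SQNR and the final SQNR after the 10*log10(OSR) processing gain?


Step 1 — baseline SQNR at Nyquist:
SQNR_base = 6.02*N + 1.76
          = 6.02*11 + 1.76
          = 67.98 dB

Step 2 — oversampling processing gain:
G = 10*log10(OSR) = 10*log10(8) = 9.03 dB

Step 3 — total:
SQNR_total = 67.98 + 9.03 = 77.01 dB

Base SQNR = 67.98 dB; oversampled SQNR = 77.01 dB


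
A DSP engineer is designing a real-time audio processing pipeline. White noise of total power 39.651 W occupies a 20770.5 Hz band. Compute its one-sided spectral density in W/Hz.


Power spectral density:
PSD = P / BW
    = 39.651 / 20770.5
    = 0.00190901 W/Hz

0.00190901 W/Hz


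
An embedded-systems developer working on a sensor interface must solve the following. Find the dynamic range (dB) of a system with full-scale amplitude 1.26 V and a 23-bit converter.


Dynamic range from full-scale to LSB:
V_min = V_max / 2^bits = 1.26 / 2^23
DR = 20 * log10(V_max / V_min)
   = 20 * log10(2^23)
   = 20 * 23 * log10(2)
   = 138.47 dB

138.47 dB


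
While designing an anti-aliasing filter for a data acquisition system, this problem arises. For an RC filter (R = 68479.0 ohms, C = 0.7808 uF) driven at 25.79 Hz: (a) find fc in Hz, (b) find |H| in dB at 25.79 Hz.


Step 1 — cutoff frequency:
fc = 1 / (2*pi*R*C)
C = 0.7808 uF = 7.808e-07 F
fc = 1 / (2*pi*68479.0*7.808e-07)
   = 2.97662 Hz

Step 2 — magnitude at f = 25.79 Hz:
|H(f)| = 1 / sqrt(1 + (f/fc)^2)
f/fc = 25.79 / 2.97662 = 8.66419
|H| = 1 / sqrt(1 + 75.068188) = 0.1146564
|H|_dB = 20*log10(0.1146564) = -18.81 dB

fc = 2.97662 Hz; |H(25.79 Hz)| = -18.81 dB


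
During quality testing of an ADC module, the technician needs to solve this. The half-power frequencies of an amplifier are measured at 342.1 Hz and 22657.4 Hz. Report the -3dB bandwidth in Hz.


Bandwidth is the difference of -3dB frequencies:
BW = f_high - f_low
   = 22657.4 - 342.1
   = 22315.3 Hz

22315.3 Hz


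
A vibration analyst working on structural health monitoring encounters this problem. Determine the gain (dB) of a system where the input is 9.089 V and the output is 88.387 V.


Voltage gain in dB:
G = 20 * log10(Vout / Vin)
  = 20 * log10(88.387 / 9.089)
  = 20 * log10(9.724612)
  = 20 * 0.987872
  = 19.76 dB

19.76 dB


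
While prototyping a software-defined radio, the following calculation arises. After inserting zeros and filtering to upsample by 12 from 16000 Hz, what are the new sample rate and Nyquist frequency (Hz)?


Step 1 — output sample rate after interpolation by L:
fs_out = L * fs_in = 12 * 16000 = 192000 Hz

Step 2 — Nyquist frequency of the output stream:
f_Nyq = fs_out / 2 = 192000 / 2 = 96000.0 Hz

fs_out = 192000 Hz; f_Nyquist = 96000.0 Hz


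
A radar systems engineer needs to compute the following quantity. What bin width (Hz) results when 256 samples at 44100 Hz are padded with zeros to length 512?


Frequency resolution after zero-padding:
N_padded = 256 * 2 = 512
df = fs / N_padded
   = 44100 / 512
   = 86.1328 Hz

86.1328 Hz
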